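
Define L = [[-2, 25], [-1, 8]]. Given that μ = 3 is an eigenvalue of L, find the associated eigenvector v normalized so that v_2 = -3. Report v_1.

L − 3I = [[-5, 25], [-1, 5]].
Solving (L − 3I)v = 0 gives the eigenspace spanned by (-15, -3).
With v_2 = -3, v = (-15, -3), so v_1 = -15.

-15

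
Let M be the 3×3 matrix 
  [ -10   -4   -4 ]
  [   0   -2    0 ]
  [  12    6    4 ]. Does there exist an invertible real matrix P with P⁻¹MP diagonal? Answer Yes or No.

Characteristic polynomial: p(μ) = μ^3 + 8μ^2 + 20μ + 16 = (μ + 2)^2(μ + 4).
μ = -2 has algebraic multiplicity 2; rank(M + 2I) = 1, so geometric multiplicity = 2.
Every eigenvalue has geometric = algebraic multiplicity, so M is diagonalizable.

Yes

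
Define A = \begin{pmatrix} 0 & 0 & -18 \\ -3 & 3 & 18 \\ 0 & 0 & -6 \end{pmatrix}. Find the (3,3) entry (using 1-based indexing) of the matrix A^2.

36

Characteristic polynomial: t^3 + 3t^2 - 18t = t(t - 3)(t + 6), so the eigenvalues are -6, 0, 3.
t=-6: eigenvector (3, -1, 1).
t=3: eigenvector (0, 1, 0).
t=0: eigenvector (1, 1, 0).
P = [[3, 0, 1], [-1, 1, 1], [1, 0, 0]], D = diag(-6, 3, 0), P⁻¹ = [[0, 0, 1], [-1, 1, 4], [1, 0, -3]].
A² = P·diag(36, 9, 0)·P⁻¹ = [[0, 0, 108], [-9, 9, 0], [0, 0, 36]].
The requested entry is 36.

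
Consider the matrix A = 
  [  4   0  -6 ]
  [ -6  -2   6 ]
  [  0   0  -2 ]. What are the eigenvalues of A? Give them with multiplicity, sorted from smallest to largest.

-2, -2, 4

Characteristic polynomial: p(r) = r^3 - 12r - 16 = (r - 4)(r + 2)^2.
Roots (with multiplicity): -2, -2, 4.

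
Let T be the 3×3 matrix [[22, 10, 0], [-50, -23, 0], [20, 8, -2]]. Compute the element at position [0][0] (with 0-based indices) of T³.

Characteristic polynomial: μ^3 + 3μ^2 - 4μ - 12 = (μ - 2)(μ + 2)(μ + 3), so the eigenvalues are -3, -2, 2.
μ=-3: eigenvector (-2, 5, 0).
μ=2: eigenvector (1, -2, 1).
μ=-2: eigenvector (0, 0, 1).
P = [[-2, 1, 0], [5, -2, 0], [0, 1, 1]], D = diag(-3, 2, -2), P⁻¹ = [[2, 1, 0], [5, 2, 0], [-5, -2, 1]].
T³ = P·diag(-27, 8, -8)·P⁻¹ = [[148, 70, 0], [-350, -167, 0], [80, 32, -8]].
The requested entry is 148.

148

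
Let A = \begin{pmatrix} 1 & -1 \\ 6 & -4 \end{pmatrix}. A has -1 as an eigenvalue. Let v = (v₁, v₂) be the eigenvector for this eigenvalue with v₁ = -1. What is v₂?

-2

A + 1I = [[2, -1], [6, -3]].
Solving (A + 1I)v = 0 gives the eigenspace spanned by (-1, -2).
With v₁ = -1, v = (-1, -2), so v₂ = -2.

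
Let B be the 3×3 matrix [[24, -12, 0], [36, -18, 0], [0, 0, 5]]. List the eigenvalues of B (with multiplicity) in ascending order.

Characteristic polynomial: p(t) = t^3 - 11t^2 + 30t = t(t - 6)(t - 5).
Roots (with multiplicity): 0, 5, 6.

0, 5, 6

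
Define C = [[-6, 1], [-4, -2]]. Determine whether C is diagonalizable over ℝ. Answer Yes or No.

Characteristic polynomial: p(r) = r^2 + 8r + 16 = (r + 4)^2.
r = -4 has algebraic multiplicity 2; rank(C + 4I) = 1, so geometric multiplicity = 1.
Geometric multiplicity < algebraic multiplicity, so C is not diagonalizable.

No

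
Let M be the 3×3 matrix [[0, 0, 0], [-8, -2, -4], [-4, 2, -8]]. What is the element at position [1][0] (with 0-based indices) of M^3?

-128

Characteristic polynomial: μ^3 + 10μ^2 + 24μ = μ(μ + 4)(μ + 6), so the eigenvalues are -6, -4, 0.
μ=0: eigenvector (1, -2, -1).
μ=-6: eigenvector (0, -1, -1).
μ=-4: eigenvector (0, 2, 1).
P = [[1, 0, 0], [-2, -1, 2], [-1, -1, 1]], D = diag(0, -6, -4), P⁻¹ = [[1, 0, 0], [0, 1, -2], [1, 1, -1]].
M³ = P·diag(0, -216, -64)·P⁻¹ = [[0, 0, 0], [-128, 88, -304], [-64, 152, -368]].
The requested entry is -128.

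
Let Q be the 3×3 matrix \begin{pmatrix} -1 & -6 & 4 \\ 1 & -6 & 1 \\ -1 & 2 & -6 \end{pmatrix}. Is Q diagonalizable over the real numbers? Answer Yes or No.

No

Characteristic polynomial: p(λ) = λ^3 + 13λ^2 + 56λ + 80 = (λ + 4)^2(λ + 5).
λ = -4 has algebraic multiplicity 2; rank(Q + 4I) = 2, so geometric multiplicity = 1.
Geometric multiplicity < algebraic multiplicity, so Q is not diagonalizable.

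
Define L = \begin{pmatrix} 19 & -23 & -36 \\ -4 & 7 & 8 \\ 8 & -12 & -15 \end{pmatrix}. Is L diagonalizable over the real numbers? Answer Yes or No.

No

Characteristic polynomial: p(λ) = λ^3 - 11λ^2 + 35λ - 25 = (λ - 5)^2(λ - 1).
λ = 5 has algebraic multiplicity 2; rank(L − 5I) = 2, so geometric multiplicity = 1.
Geometric multiplicity < algebraic multiplicity, so L is not diagonalizable.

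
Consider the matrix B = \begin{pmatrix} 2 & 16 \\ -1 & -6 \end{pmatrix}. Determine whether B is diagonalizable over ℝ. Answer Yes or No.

No

Characteristic polynomial: p(t) = t^2 + 4t + 4 = (t + 2)^2.
t = -2 has algebraic multiplicity 2; rank(B + 2I) = 1, so geometric multiplicity = 1.
Geometric multiplicity < algebraic multiplicity, so B is not diagonalizable.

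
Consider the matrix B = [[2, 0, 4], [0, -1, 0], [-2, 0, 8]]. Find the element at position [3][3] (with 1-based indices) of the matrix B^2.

56

Characteristic polynomial: μ^3 - 9μ^2 + 14μ + 24 = (μ - 6)(μ - 4)(μ + 1), so the eigenvalues are -1, 4, 6.
μ=4: eigenvector (2, 0, 1).
μ=-1: eigenvector (0, 1, 0).
μ=6: eigenvector (-1, 0, -1).
P = [[2, 0, -1], [0, 1, 0], [1, 0, -1]], D = diag(4, -1, 6), P⁻¹ = [[1, 0, -1], [0, 1, 0], [1, 0, -2]].
B² = P·diag(16, 1, 36)·P⁻¹ = [[-4, 0, 40], [0, 1, 0], [-20, 0, 56]].
The requested entry is 56.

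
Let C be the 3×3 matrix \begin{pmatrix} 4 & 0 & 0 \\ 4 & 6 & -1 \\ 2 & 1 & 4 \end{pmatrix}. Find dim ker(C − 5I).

1

C − 5I = [[-1, 0, 0], [4, 1, -1], [2, 1, -1]].
This matrix has rank 2, so its null space has dimension 3 − 2 = 1.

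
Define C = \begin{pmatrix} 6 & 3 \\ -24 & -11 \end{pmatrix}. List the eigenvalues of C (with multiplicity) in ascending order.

Characteristic polynomial: p(s) = s^2 + 5s + 6 = (s + 2)(s + 3).
Roots (with multiplicity): -3, -2.

-3, -2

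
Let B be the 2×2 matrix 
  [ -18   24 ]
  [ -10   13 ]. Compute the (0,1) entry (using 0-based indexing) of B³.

Characteristic polynomial: λ^2 + 5λ + 6 = (λ + 2)(λ + 3), so the eigenvalues are -3, -2.
λ=-3: eigenvector (-8, -5).
λ=-2: eigenvector (-3, -2).
P = [[-8, -3], [-5, -2]], D = diag(-3, -2), P⁻¹ = [[-2, 3], [5, -8]].
B³ = P·diag(-27, -8)·P⁻¹ = [[-312, 456], [-190, 277]].
The requested entry is 456.

456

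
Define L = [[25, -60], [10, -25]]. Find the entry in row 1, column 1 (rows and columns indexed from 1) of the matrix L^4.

625

Characteristic polynomial: t^2 - 25 = (t - 5)(t + 5), so the eigenvalues are -5, 5.
t=-5: eigenvector (-2, -1).
t=5: eigenvector (3, 1).
P = [[-2, 3], [-1, 1]], D = diag(-5, 5), P⁻¹ = [[1, -3], [1, -2]].
L⁴ = P·diag(625, 625)·P⁻¹ = [[625, 0], [0, 625]].
The requested entry is 625.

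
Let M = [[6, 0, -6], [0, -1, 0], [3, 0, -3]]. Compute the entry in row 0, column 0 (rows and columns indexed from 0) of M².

18

Characteristic polynomial: t^3 - 2t^2 - 3t = t(t - 3)(t + 1), so the eigenvalues are -1, 0, 3.
t=0: eigenvector (-1, 0, -1).
t=-1: eigenvector (0, 1, 0).
t=3: eigenvector (2, 0, 1).
P = [[-1, 0, 2], [0, 1, 0], [-1, 0, 1]], D = diag(0, -1, 3), P⁻¹ = [[1, 0, -2], [0, 1, 0], [1, 0, -1]].
M² = P·diag(0, 1, 9)·P⁻¹ = [[18, 0, -18], [0, 1, 0], [9, 0, -9]].
The requested entry is 18.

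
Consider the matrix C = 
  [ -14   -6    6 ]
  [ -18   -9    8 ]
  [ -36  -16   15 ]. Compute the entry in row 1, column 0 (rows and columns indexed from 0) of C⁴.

3654

Characteristic polynomial: t^3 + 8t^2 + 17t + 10 = (t + 1)(t + 2)(t + 5), so the eigenvalues are -5, -2, -1.
t=-1: eigenvector (0, -1, -1).
t=-5: eigenvector (-2, -3, -6).
t=-2: eigenvector (1, 2, 4).
P = [[0, -2, 1], [-1, -3, 2], [-1, -6, 4]], D = diag(-1, -5, -2), P⁻¹ = [[0, -2, 1], [-2, -1, 1], [-3, -2, 2]].
C⁴ = P·diag(1, 625, 16)·P⁻¹ = [[2452, 1218, -1218], [3654, 1813, -1812], [7308, 3624, -3623]].
The requested entry is 3654.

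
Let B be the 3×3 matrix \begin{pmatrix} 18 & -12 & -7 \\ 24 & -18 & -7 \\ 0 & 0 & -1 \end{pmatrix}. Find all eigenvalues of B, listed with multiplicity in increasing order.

Characteristic polynomial: p(λ) = λ^3 + λ^2 - 36λ - 36 = (λ - 6)(λ + 1)(λ + 6).
Roots (with multiplicity): -6, -1, 6.

-6, -1, 6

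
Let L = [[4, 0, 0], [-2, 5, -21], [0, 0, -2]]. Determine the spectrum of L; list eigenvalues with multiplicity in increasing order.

Characteristic polynomial: p(t) = t^3 - 7t^2 + 2t + 40 = (t - 5)(t - 4)(t + 2).
Roots (with multiplicity): -2, 4, 5.

-2, 4, 5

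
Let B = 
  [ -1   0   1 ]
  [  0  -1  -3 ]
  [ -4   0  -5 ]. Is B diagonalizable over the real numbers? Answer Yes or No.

Characteristic polynomial: p(λ) = λ^3 + 7λ^2 + 15λ + 9 = (λ + 1)(λ + 3)^2.
λ = -3 has algebraic multiplicity 2; rank(B + 3I) = 2, so geometric multiplicity = 1.
Geometric multiplicity < algebraic multiplicity, so B is not diagonalizable.

No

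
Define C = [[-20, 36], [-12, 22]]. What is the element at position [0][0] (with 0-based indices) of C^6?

-12032

Characteristic polynomial: r^2 - 2r - 8 = (r - 4)(r + 2), so the eigenvalues are -2, 4.
r=4: eigenvector (-3, -2).
r=-2: eigenvector (2, 1).
P = [[-3, 2], [-2, 1]], D = diag(4, -2), P⁻¹ = [[1, -2], [2, -3]].
C⁶ = P·diag(4096, 64)·P⁻¹ = [[-12032, 24192], [-8064, 16192]].
The requested entry is -12032.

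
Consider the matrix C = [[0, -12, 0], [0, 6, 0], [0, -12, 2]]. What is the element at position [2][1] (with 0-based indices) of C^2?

-96

Characteristic polynomial: λ^3 - 8λ^2 + 12λ = λ(λ - 6)(λ - 2), so the eigenvalues are 0, 2, 6.
λ=0: eigenvector (1, 0, 0).
λ=6: eigenvector (-2, 1, -3).
λ=2: eigenvector (0, 0, 1).
P = [[1, -2, 0], [0, 1, 0], [0, -3, 1]], D = diag(0, 6, 2), P⁻¹ = [[1, 2, 0], [0, 1, 0], [0, 3, 1]].
C² = P·diag(0, 36, 4)·P⁻¹ = [[0, -72, 0], [0, 36, 0], [0, -96, 4]].
The requested entry is -96.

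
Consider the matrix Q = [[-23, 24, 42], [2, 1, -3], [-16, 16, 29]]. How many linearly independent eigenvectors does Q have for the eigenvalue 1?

1

Q − 1I = [[-24, 24, 42], [2, 0, -3], [-16, 16, 28]].
This matrix has rank 2, so its null space has dimension 3 − 2 = 1.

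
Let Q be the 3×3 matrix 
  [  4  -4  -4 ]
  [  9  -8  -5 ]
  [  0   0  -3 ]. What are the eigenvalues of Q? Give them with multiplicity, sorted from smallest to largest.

-3, -2, -2

Characteristic polynomial: p(s) = s^3 + 7s^2 + 16s + 12 = (s + 2)^2(s + 3).
Roots (with multiplicity): -3, -2, -2.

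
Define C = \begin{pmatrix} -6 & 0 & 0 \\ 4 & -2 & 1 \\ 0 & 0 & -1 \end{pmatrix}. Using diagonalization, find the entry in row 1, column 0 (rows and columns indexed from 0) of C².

-32

Characteristic polynomial: μ^3 + 9μ^2 + 20μ + 12 = (μ + 1)(μ + 2)(μ + 6), so the eigenvalues are -6, -2, -1.
μ=-2: eigenvector (0, 1, 0).
μ=-6: eigenvector (1, -1, 0).
μ=-1: eigenvector (0, 1, 1).
P = [[0, 1, 0], [1, -1, 1], [0, 0, 1]], D = diag(-2, -6, -1), P⁻¹ = [[1, 1, -1], [1, 0, 0], [0, 0, 1]].
C² = P·diag(4, 36, 1)·P⁻¹ = [[36, 0, 0], [-32, 4, -3], [0, 0, 1]].
The requested entry is -32.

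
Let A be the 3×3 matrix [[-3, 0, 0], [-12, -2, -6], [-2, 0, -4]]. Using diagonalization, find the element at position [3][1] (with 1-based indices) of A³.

-74

Characteristic polynomial: r^3 + 9r^2 + 26r + 24 = (r + 2)(r + 3)(r + 4), so the eigenvalues are -4, -3, -2.
r=-3: eigenvector (1, 0, -2).
r=-2: eigenvector (0, 1, 0).
r=-4: eigenvector (0, 3, 1).
P = [[1, 0, 0], [0, 1, 3], [-2, 0, 1]], D = diag(-3, -2, -4), P⁻¹ = [[1, 0, 0], [-6, 1, -3], [2, 0, 1]].
A³ = P·diag(-27, -8, -64)·P⁻¹ = [[-27, 0, 0], [-336, -8, -168], [-74, 0, -64]].
The requested entry is -74.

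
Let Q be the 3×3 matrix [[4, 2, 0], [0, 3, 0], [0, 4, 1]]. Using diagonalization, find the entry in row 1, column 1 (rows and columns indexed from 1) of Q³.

64

Characteristic polynomial: μ^3 - 8μ^2 + 19μ - 12 = (μ - 4)(μ - 3)(μ - 1), so the eigenvalues are 1, 3, 4.
μ=1: eigenvector (0, 0, 1).
μ=3: eigenvector (-2, 1, 2).
μ=4: eigenvector (1, 0, 0).
P = [[0, -2, 1], [0, 1, 0], [1, 2, 0]], D = diag(1, 3, 4), P⁻¹ = [[0, -2, 1], [0, 1, 0], [1, 2, 0]].
Q³ = P·diag(1, 27, 64)·P⁻¹ = [[64, 74, 0], [0, 27, 0], [0, 52, 1]].
The requested entry is 64.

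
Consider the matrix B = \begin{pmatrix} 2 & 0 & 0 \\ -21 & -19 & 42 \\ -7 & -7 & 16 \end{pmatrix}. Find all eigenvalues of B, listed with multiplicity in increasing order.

Characteristic polynomial: p(λ) = λ^3 + λ^2 - 16λ + 20 = (λ - 2)^2(λ + 5).
Roots (with multiplicity): -5, 2, 2.

-5, 2, 2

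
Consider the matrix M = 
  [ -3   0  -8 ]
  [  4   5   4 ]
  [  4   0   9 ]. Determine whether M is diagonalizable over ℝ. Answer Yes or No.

Characteristic polynomial: p(r) = r^3 - 11r^2 + 35r - 25 = (r - 5)^2(r - 1).
r = 5 has algebraic multiplicity 2; rank(M − 5I) = 1, so geometric multiplicity = 2.
Every eigenvalue has geometric = algebraic multiplicity, so M is diagonalizable.

Yes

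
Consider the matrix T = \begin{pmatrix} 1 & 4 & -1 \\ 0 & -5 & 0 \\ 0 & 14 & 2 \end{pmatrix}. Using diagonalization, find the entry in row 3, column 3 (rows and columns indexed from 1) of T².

4

Characteristic polynomial: s^3 + 2s^2 - 13s + 10 = (s - 2)(s - 1)(s + 5), so the eigenvalues are -5, 1, 2.
s=1: eigenvector (1, 0, 0).
s=-5: eigenvector (-1, 1, -2).
s=2: eigenvector (-1, 0, 1).
P = [[1, -1, -1], [0, 1, 0], [0, -2, 1]], D = diag(1, -5, 2), P⁻¹ = [[1, 3, 1], [0, 1, 0], [0, 2, 1]].
T² = P·diag(1, 25, 4)·P⁻¹ = [[1, -30, -3], [0, 25, 0], [0, -42, 4]].
The requested entry is 4.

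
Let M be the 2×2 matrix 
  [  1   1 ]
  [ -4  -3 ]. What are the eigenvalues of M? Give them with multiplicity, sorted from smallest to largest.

Characteristic polynomial: p(s) = s^2 + 2s + 1 = (s + 1)^2.
Roots (with multiplicity): -1, -1.

-1, -1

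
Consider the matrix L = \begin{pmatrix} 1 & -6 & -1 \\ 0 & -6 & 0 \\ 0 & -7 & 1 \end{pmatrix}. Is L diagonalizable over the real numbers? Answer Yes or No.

Characteristic polynomial: p(μ) = μ^3 + 4μ^2 - 11μ + 6 = (μ - 1)^2(μ + 6).
μ = 1 has algebraic multiplicity 2; rank(L − 1I) = 2, so geometric multiplicity = 1.
Geometric multiplicity < algebraic multiplicity, so L is not diagonalizable.

No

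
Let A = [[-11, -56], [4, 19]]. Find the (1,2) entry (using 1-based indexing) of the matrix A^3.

Characteristic polynomial: λ^2 - 8λ + 15 = (λ - 5)(λ - 3), so the eigenvalues are 3, 5.
λ=3: eigenvector (4, -1).
λ=5: eigenvector (-7, 2).
P = [[4, -7], [-1, 2]], D = diag(3, 5), P⁻¹ = [[2, 7], [1, 4]].
A³ = P·diag(27, 125)·P⁻¹ = [[-659, -2744], [196, 811]].
The requested entry is -2744.

-2744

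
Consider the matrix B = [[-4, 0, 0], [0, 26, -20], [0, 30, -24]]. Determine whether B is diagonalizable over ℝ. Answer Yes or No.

Characteristic polynomial: p(t) = t^3 + 2t^2 - 32t - 96 = (t - 6)(t + 4)^2.
t = -4 has algebraic multiplicity 2; rank(B + 4I) = 1, so geometric multiplicity = 2.
Every eigenvalue has geometric = algebraic multiplicity, so B is diagonalizable.

Yes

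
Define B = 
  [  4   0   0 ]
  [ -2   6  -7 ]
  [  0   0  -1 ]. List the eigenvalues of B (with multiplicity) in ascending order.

-1, 4, 6

Characteristic polynomial: p(λ) = λ^3 - 9λ^2 + 14λ + 24 = (λ - 6)(λ - 4)(λ + 1).
Roots (with multiplicity): -1, 4, 6.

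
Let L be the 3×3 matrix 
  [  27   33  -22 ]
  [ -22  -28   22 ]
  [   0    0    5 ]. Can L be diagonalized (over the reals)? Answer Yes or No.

Characteristic polynomial: p(λ) = λ^3 - 4λ^2 - 35λ + 150 = (λ - 5)^2(λ + 6).
λ = 5 has algebraic multiplicity 2; rank(L − 5I) = 1, so geometric multiplicity = 2.
Every eigenvalue has geometric = algebraic multiplicity, so L is diagonalizable.

Yes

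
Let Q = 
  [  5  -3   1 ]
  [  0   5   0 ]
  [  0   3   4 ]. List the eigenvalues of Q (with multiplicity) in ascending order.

Characteristic polynomial: p(t) = t^3 - 14t^2 + 65t - 100 = (t - 5)^2(t - 4).
Roots (with multiplicity): 4, 5, 5.

4, 5, 5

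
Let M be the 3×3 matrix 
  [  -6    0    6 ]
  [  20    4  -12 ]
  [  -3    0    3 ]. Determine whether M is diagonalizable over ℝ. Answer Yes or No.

Yes

Characteristic polynomial: p(λ) = λ^3 - λ^2 - 12λ = λ(λ - 4)(λ + 3).
All 3 eigenvalues are distinct, so M is diagonalizable.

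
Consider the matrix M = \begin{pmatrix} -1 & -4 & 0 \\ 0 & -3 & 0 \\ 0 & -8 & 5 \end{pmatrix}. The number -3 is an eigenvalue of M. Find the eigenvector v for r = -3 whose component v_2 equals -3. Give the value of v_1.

-6

M + 3I = [[2, -4, 0], [0, 0, 0], [0, -8, 8]].
Solving (M + 3I)v = 0 gives the eigenspace spanned by (-6, -3, -3).
With v_2 = -3, v = (-6, -3, -3), so v_1 = -6.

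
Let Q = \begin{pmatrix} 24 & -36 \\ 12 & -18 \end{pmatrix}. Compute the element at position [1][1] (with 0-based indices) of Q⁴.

Characteristic polynomial: μ^2 - 6μ = μ(μ - 6), so the eigenvalues are 0, 6.
μ=6: eigenvector (2, 1).
μ=0: eigenvector (3, 2).
P = [[2, 3], [1, 2]], D = diag(6, 0), P⁻¹ = [[2, -3], [-1, 2]].
Q⁴ = P·diag(1296, 0)·P⁻¹ = [[5184, -7776], [2592, -3888]].
The requested entry is -3888.

-3888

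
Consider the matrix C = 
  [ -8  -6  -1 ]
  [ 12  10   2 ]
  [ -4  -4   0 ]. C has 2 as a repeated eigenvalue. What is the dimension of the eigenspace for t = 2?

1

C − 2I = [[-10, -6, -1], [12, 8, 2], [-4, -4, -2]].
This matrix has rank 2, so its null space has dimension 3 − 2 = 1.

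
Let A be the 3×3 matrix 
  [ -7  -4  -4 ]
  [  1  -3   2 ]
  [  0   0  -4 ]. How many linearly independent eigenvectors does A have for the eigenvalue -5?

1

A + 5I = [[-2, -4, -4], [1, 2, 2], [0, 0, 1]].
This matrix has rank 2, so its null space has dimension 3 − 2 = 1.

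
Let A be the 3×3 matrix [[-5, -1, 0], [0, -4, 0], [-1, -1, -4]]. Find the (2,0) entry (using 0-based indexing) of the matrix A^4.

369

Characteristic polynomial: t^3 + 13t^2 + 56t + 80 = (t + 4)^2(t + 5), so the eigenvalues are -5, -4, -4.
t=-5: eigenvector (1, 0, 1).
t=-4: eigenvector (-1, 1, -1).
t=-4: eigenvector (0, 0, 1).
P = [[1, -1, 0], [0, 1, 0], [1, -1, 1]], D = diag(-5, -4, -4), P⁻¹ = [[1, 1, 0], [0, 1, 0], [-1, 0, 1]].
A⁴ = P·diag(625, 256, 256)·P⁻¹ = [[625, 369, 0], [0, 256, 0], [369, 369, 256]].
The requested entry is 369.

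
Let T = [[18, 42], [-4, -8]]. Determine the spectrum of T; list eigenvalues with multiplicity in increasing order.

Characteristic polynomial: p(μ) = μ^2 - 10μ + 24 = (μ - 6)(μ - 4).
Roots (with multiplicity): 4, 6.

4, 6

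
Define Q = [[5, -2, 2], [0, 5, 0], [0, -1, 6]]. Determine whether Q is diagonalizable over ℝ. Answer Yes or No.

Yes

Characteristic polynomial: p(t) = t^3 - 16t^2 + 85t - 150 = (t - 6)(t - 5)^2.
t = 5 has algebraic multiplicity 2; rank(Q − 5I) = 1, so geometric multiplicity = 2.
Every eigenvalue has geometric = algebraic multiplicity, so Q is diagonalizable.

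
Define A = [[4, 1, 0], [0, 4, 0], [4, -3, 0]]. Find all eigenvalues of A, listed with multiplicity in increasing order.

Characteristic polynomial: p(μ) = μ^3 - 8μ^2 + 16μ = μ(μ - 4)^2.
Roots (with multiplicity): 0, 4, 4.

0, 4, 4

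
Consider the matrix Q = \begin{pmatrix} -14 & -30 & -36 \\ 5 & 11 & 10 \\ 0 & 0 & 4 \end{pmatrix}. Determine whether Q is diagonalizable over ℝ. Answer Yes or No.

Characteristic polynomial: p(μ) = μ^3 - μ^2 - 16μ + 16 = (μ - 4)(μ - 1)(μ + 4).
All 3 eigenvalues are distinct, so Q is diagonalizable.

Yes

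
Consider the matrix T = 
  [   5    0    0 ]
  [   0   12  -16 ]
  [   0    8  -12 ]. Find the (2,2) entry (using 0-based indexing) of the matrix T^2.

16

Characteristic polynomial: λ^3 - 5λ^2 - 16λ + 80 = (λ - 5)(λ - 4)(λ + 4), so the eigenvalues are -4, 4, 5.
λ=5: eigenvector (1, 0, 0).
λ=-4: eigenvector (0, 1, 1).
λ=4: eigenvector (0, -2, -1).
P = [[1, 0, 0], [0, 1, -2], [0, 1, -1]], D = diag(5, -4, 4), P⁻¹ = [[1, 0, 0], [0, -1, 2], [0, -1, 1]].
T² = P·diag(25, 16, 16)·P⁻¹ = [[25, 0, 0], [0, 16, 0], [0, 0, 16]].
The requested entry is 16.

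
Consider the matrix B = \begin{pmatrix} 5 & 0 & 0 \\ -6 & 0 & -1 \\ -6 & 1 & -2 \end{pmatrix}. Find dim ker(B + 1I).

B + 1I = [[6, 0, 0], [-6, 1, -1], [-6, 1, -1]].
This matrix has rank 2, so its null space has dimension 3 − 2 = 1.

1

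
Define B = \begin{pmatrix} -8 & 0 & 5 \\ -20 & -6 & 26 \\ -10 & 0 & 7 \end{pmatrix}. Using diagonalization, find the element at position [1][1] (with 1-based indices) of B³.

-62

Characteristic polynomial: t^3 + 7t^2 - 36 = (t - 2)(t + 3)(t + 6), so the eigenvalues are -6, -3, 2.
t=2: eigenvector (-1, -4, -2).
t=-6: eigenvector (0, 1, 0).
t=-3: eigenvector (1, 2, 1).
P = [[-1, 0, 1], [-4, 1, 2], [-2, 0, 1]], D = diag(2, -6, -3), P⁻¹ = [[1, 0, -1], [0, 1, -2], [2, 0, -1]].
B³ = P·diag(8, -216, -27)·P⁻¹ = [[-62, 0, 35], [-140, -216, 518], [-70, 0, 43]].
The requested entry is -62.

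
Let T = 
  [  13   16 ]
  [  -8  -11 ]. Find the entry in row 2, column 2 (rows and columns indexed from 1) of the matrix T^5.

Characteristic polynomial: μ^2 - 2μ - 15 = (μ - 5)(μ + 3), so the eigenvalues are -3, 5.
μ=5: eigenvector (2, -1).
μ=-3: eigenvector (1, -1).
P = [[2, 1], [-1, -1]], D = diag(5, -3), P⁻¹ = [[1, 1], [-1, -2]].
T⁵ = P·diag(3125, -243)·P⁻¹ = [[6493, 6736], [-3368, -3611]].
The requested entry is -3611.

-3611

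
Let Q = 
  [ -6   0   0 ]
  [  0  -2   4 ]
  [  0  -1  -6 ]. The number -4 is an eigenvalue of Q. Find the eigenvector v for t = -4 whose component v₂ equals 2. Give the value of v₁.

Q + 4I = [[-2, 0, 0], [0, 2, 4], [0, -1, -2]].
Solving (Q + 4I)v = 0 gives the eigenspace spanned by (0, 2, -1).
With v₂ = 2, v = (0, 2, -1), so v₁ = 0.

0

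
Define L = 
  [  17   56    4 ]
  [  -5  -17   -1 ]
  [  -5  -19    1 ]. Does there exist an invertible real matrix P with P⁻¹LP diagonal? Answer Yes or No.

No

Characteristic polynomial: p(s) = s^3 - s^2 - 8s + 12 = (s - 2)^2(s + 3).
s = 2 has algebraic multiplicity 2; rank(L − 2I) = 2, so geometric multiplicity = 1.
Geometric multiplicity < algebraic multiplicity, so L is not diagonalizable.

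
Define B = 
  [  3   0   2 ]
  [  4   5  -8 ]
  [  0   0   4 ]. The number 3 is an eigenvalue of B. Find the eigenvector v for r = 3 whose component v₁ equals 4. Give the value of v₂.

B − 3I = [[0, 0, 2], [4, 2, -8], [0, 0, 1]].
Solving (B − 3I)v = 0 gives the eigenspace spanned by (4, -8, 0).
With v₁ = 4, v = (4, -8, 0), so v₂ = -8.

-8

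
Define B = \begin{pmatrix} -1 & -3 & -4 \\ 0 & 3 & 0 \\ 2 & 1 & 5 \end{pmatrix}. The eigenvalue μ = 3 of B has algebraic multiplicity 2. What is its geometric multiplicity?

1

B − 3I = [[-4, -3, -4], [0, 0, 0], [2, 1, 2]].
This matrix has rank 2, so its null space has dimension 3 − 2 = 1.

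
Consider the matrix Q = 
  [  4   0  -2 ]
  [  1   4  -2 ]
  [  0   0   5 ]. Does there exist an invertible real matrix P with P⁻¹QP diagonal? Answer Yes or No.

Characteristic polynomial: p(λ) = λ^3 - 13λ^2 + 56λ - 80 = (λ - 5)(λ - 4)^2.
λ = 4 has algebraic multiplicity 2; rank(Q − 4I) = 2, so geometric multiplicity = 1.
Geometric multiplicity < algebraic multiplicity, so Q is not diagonalizable.

No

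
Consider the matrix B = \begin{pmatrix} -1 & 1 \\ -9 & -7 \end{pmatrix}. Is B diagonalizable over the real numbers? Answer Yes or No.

No

Characteristic polynomial: p(μ) = μ^2 + 8μ + 16 = (μ + 4)^2.
μ = -4 has algebraic multiplicity 2; rank(B + 4I) = 1, so geometric multiplicity = 1.
Geometric multiplicity < algebraic multiplicity, so B is not diagonalizable.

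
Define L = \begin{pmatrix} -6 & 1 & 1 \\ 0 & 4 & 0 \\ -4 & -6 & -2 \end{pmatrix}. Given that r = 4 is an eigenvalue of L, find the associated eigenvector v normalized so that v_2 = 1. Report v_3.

L − 4I = [[-10, 1, 1], [0, 0, 0], [-4, -6, -6]].
Solving (L − 4I)v = 0 gives the eigenspace spanned by (0, 1, -1).
With v_2 = 1, v = (0, 1, -1), so v_3 = -1.

-1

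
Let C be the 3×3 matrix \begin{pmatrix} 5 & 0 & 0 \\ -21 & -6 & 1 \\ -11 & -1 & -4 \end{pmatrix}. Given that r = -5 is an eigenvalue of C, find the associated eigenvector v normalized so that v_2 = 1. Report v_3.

1

C + 5I = [[10, 0, 0], [-21, -1, 1], [-11, -1, 1]].
Solving (C + 5I)v = 0 gives the eigenspace spanned by (0, 1, 1).
With v_2 = 1, v = (0, 1, 1), so v_3 = 1.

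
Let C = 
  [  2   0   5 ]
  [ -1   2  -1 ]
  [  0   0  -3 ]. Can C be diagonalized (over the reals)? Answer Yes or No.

Characteristic polynomial: p(r) = r^3 - r^2 - 8r + 12 = (r - 2)^2(r + 3).
r = 2 has algebraic multiplicity 2; rank(C − 2I) = 2, so geometric multiplicity = 1.
Geometric multiplicity < algebraic multiplicity, so C is not diagonalizable.

No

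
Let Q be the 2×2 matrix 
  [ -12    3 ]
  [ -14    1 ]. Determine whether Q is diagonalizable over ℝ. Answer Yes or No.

Yes

Characteristic polynomial: p(r) = r^2 + 11r + 30 = (r + 5)(r + 6).
All 2 eigenvalues are distinct, so Q is diagonalizable.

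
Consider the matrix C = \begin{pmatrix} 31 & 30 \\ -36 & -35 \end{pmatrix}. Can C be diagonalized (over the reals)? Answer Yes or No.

Yes

Characteristic polynomial: p(t) = t^2 + 4t - 5 = (t - 1)(t + 5).
All 2 eigenvalues are distinct, so C is diagonalizable.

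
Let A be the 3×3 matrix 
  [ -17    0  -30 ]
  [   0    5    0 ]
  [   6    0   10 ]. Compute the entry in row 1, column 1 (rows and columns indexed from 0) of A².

Characteristic polynomial: μ^3 + 2μ^2 - 25μ - 50 = (μ - 5)(μ + 2)(μ + 5), so the eigenvalues are -5, -2, 5.
μ=-5: eigenvector (5, 0, -2).
μ=5: eigenvector (0, 1, 0).
μ=-2: eigenvector (-2, 0, 1).
P = [[5, 0, -2], [0, 1, 0], [-2, 0, 1]], D = diag(-5, 5, -2), P⁻¹ = [[1, 0, 2], [0, 1, 0], [2, 0, 5]].
A² = P·diag(25, 25, 4)·P⁻¹ = [[109, 0, 210], [0, 25, 0], [-42, 0, -80]].
The requested entry is 25.

25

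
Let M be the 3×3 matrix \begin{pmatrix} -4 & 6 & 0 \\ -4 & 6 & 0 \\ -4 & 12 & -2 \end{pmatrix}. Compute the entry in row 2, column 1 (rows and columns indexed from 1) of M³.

Characteristic polynomial: r^3 - 4r = r(r - 2)(r + 2), so the eigenvalues are -2, 0, 2.
r=0: eigenvector (3, 2, 6).
r=-2: eigenvector (0, 0, 1).
r=2: eigenvector (1, 1, 2).
P = [[3, 0, 1], [2, 0, 1], [6, 1, 2]], D = diag(0, -2, 2), P⁻¹ = [[1, -1, 0], [-2, 0, 1], [-2, 3, 0]].
M³ = P·diag(0, -8, 8)·P⁻¹ = [[-16, 24, 0], [-16, 24, 0], [-16, 48, -8]].
The requested entry is -16.

-16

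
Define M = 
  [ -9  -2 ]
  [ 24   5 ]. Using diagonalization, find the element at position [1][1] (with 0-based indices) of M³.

Characteristic polynomial: s^2 + 4s + 3 = (s + 1)(s + 3), so the eigenvalues are -3, -1.
s=-3: eigenvector (1, -3).
s=-1: eigenvector (-1, 4).
P = [[1, -1], [-3, 4]], D = diag(-3, -1), P⁻¹ = [[4, 1], [3, 1]].
M³ = P·diag(-27, -1)·P⁻¹ = [[-105, -26], [312, 77]].
The requested entry is 77.

77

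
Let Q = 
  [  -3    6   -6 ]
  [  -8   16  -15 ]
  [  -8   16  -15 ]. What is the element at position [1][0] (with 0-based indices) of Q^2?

16

Characteristic polynomial: t^3 + 2t^2 - 3t = t(t - 1)(t + 3), so the eigenvalues are -3, 0, 1.
t=-3: eigenvector (1, 2, 2).
t=0: eigenvector (-2, -1, 0).
t=1: eigenvector (0, 1, 1).
P = [[1, -2, 0], [2, -1, 1], [2, 0, 1]], D = diag(-3, 0, 1), P⁻¹ = [[1, -2, 2], [0, -1, 1], [-2, 4, -3]].
Q² = P·diag(9, 0, 1)·P⁻¹ = [[9, -18, 18], [16, -32, 33], [16, -32, 33]].
The requested entry is 16.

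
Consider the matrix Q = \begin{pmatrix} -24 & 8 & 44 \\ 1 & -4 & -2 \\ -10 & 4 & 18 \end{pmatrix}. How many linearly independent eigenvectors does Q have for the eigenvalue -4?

1

Q + 4I = [[-20, 8, 44], [1, 0, -2], [-10, 4, 22]].
This matrix has rank 2, so its null space has dimension 3 − 2 = 1.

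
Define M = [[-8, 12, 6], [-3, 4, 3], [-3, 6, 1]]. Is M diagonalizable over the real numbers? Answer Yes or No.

Yes

Characteristic polynomial: p(λ) = λ^3 + 3λ^2 - 4 = (λ - 1)(λ + 2)^2.
λ = -2 has algebraic multiplicity 2; rank(M + 2I) = 1, so geometric multiplicity = 2.
Every eigenvalue has geometric = algebraic multiplicity, so M is diagonalizable.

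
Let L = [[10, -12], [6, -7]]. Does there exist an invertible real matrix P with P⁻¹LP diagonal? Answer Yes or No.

Yes

Characteristic polynomial: p(μ) = μ^2 - 3μ + 2 = (μ - 2)(μ - 1).
All 2 eigenvalues are distinct, so L is diagonalizable.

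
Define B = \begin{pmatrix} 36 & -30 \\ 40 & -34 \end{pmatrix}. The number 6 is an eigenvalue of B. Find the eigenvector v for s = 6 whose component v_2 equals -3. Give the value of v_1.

B − 6I = [[30, -30], [40, -40]].
Solving (B − 6I)v = 0 gives the eigenspace spanned by (-3, -3).
With v_2 = -3, v = (-3, -3), so v_1 = -3.

-3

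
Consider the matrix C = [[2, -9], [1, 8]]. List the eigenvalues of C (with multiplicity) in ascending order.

5, 5

Characteristic polynomial: p(μ) = μ^2 - 10μ + 25 = (μ - 5)^2.
Roots (with multiplicity): 5, 5.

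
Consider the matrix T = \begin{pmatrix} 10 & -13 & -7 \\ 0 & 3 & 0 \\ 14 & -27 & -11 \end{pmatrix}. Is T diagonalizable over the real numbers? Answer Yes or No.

Characteristic polynomial: p(r) = r^3 - 2r^2 - 15r + 36 = (r - 3)^2(r + 4).
r = 3 has algebraic multiplicity 2; rank(T − 3I) = 2, so geometric multiplicity = 1.
Geometric multiplicity < algebraic multiplicity, so T is not diagonalizable.

No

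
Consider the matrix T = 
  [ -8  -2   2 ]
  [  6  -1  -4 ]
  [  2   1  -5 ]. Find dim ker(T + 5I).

T + 5I = [[-3, -2, 2], [6, 4, -4], [2, 1, 0]].
This matrix has rank 2, so its null space has dimension 3 − 2 = 1.

1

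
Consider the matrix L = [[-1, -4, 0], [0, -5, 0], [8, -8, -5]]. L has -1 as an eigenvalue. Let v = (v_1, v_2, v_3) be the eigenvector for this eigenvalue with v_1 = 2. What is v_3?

L + 1I = [[0, -4, 0], [0, -4, 0], [8, -8, -4]].
Solving (L + 1I)v = 0 gives the eigenspace spanned by (2, 0, 4).
With v_1 = 2, v = (2, 0, 4), so v_3 = 4.

4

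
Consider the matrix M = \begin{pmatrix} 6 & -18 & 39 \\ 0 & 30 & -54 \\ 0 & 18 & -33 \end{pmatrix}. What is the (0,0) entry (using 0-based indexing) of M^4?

Characteristic polynomial: r^3 - 3r^2 - 36r + 108 = (r - 6)(r - 3)(r + 6), so the eigenvalues are -6, 3, 6.
r=6: eigenvector (1, 0, 0).
r=-6: eigenvector (2, -3, -2).
r=3: eigenvector (-1, 2, 1).
P = [[1, 2, -1], [0, -3, 2], [0, -2, 1]], D = diag(6, -6, 3), P⁻¹ = [[1, 0, 1], [0, 1, -2], [0, 2, -3]].
M⁴ = P·diag(1296, 1296, 81)·P⁻¹ = [[1296, 2430, -3645], [0, -3564, 7290], [0, -2430, 4941]].
The requested entry is 1296.

1296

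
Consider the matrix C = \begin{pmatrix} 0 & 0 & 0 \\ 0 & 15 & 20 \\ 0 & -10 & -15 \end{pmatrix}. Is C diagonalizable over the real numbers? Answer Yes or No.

Yes

Characteristic polynomial: p(t) = t^3 - 25t = t(t - 5)(t + 5).
All 3 eigenvalues are distinct, so C is diagonalizable.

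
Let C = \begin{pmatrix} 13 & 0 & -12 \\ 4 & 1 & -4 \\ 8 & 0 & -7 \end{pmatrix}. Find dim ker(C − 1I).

C − 1I = [[12, 0, -12], [4, 0, -4], [8, 0, -8]].
This matrix has rank 1, so its null space has dimension 3 − 1 = 2.

2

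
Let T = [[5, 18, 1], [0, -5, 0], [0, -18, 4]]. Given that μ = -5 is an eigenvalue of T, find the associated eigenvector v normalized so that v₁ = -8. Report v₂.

T + 5I = [[10, 18, 1], [0, 0, 0], [0, -18, 9]].
Solving (T + 5I)v = 0 gives the eigenspace spanned by (-8, 4, 8).
With v₁ = -8, v = (-8, 4, 8), so v₂ = 4.

4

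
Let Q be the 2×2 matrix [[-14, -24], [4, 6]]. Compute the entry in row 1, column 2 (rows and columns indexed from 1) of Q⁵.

-46464

Characteristic polynomial: λ^2 + 8λ + 12 = (λ + 2)(λ + 6), so the eigenvalues are -6, -2.
λ=-6: eigenvector (3, -1).
λ=-2: eigenvector (-2, 1).
P = [[3, -2], [-1, 1]], D = diag(-6, -2), P⁻¹ = [[1, 2], [1, 3]].
Q⁵ = P·diag(-7776, -32)·P⁻¹ = [[-23264, -46464], [7744, 15456]].
The requested entry is -46464.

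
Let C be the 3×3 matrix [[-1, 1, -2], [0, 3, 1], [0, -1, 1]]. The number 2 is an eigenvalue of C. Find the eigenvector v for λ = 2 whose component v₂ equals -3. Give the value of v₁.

C − 2I = [[-3, 1, -2], [0, 1, 1], [0, -1, -1]].
Solving (C − 2I)v = 0 gives the eigenspace spanned by (-3, -3, 3).
With v₂ = -3, v = (-3, -3, 3), so v₁ = -3.

-3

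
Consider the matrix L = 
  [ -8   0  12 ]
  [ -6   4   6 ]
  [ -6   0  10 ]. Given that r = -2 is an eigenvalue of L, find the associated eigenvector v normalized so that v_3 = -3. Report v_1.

-6

L + 2I = [[-6, 0, 12], [-6, 6, 6], [-6, 0, 12]].
Solving (L + 2I)v = 0 gives the eigenspace spanned by (-6, -3, -3).
With v_3 = -3, v = (-6, -3, -3), so v_1 = -6.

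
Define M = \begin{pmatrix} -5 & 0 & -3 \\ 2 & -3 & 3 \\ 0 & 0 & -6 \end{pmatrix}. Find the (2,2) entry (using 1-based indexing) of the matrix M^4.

Characteristic polynomial: s^3 + 14s^2 + 63s + 90 = (s + 3)(s + 5)(s + 6), so the eigenvalues are -6, -5, -3.
s=-6: eigenvector (3, -3, 1).
s=-5: eigenvector (-1, 1, 0).
s=-3: eigenvector (0, 1, 0).
P = [[3, -1, 0], [-3, 1, 1], [1, 0, 0]], D = diag(-6, -5, -3), P⁻¹ = [[0, 0, 1], [-1, 0, 3], [1, 1, 0]].
M⁴ = P·diag(1296, 625, 81)·P⁻¹ = [[625, 0, 2013], [-544, 81, -2013], [0, 0, 1296]].
The requested entry is 81.

81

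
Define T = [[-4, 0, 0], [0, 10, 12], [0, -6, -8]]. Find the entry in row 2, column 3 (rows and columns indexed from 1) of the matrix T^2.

24

Characteristic polynomial: r^3 + 2r^2 - 16r - 32 = (r - 4)(r + 2)(r + 4), so the eigenvalues are -4, -2, 4.
r=-2: eigenvector (0, -1, 1).
r=4: eigenvector (0, 2, -1).
r=-4: eigenvector (1, 0, 0).
P = [[0, 0, 1], [-1, 2, 0], [1, -1, 0]], D = diag(-2, 4, -4), P⁻¹ = [[0, 1, 2], [0, 1, 1], [1, 0, 0]].
T² = P·diag(4, 16, 16)·P⁻¹ = [[16, 0, 0], [0, 28, 24], [0, -12, -8]].
The requested entry is 24.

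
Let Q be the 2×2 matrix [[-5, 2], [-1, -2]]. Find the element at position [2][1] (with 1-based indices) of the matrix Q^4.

175

Characteristic polynomial: μ^2 + 7μ + 12 = (μ + 3)(μ + 4), so the eigenvalues are -4, -3.
μ=-3: eigenvector (1, 1).
μ=-4: eigenvector (2, 1).
P = [[1, 2], [1, 1]], D = diag(-3, -4), P⁻¹ = [[-1, 2], [1, -1]].
Q⁴ = P·diag(81, 256)·P⁻¹ = [[431, -350], [175, -94]].
The requested entry is 175.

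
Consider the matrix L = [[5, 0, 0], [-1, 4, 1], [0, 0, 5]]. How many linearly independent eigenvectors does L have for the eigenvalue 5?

L − 5I = [[0, 0, 0], [-1, -1, 1], [0, 0, 0]].
This matrix has rank 1, so its null space has dimension 3 − 1 = 2.

2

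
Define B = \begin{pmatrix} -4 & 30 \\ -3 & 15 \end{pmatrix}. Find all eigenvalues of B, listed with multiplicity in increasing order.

Characteristic polynomial: p(μ) = μ^2 - 11μ + 30 = (μ - 6)(μ - 5).
Roots (with multiplicity): 5, 6.

5, 6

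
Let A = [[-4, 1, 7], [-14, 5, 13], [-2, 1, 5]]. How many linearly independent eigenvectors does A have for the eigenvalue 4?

A − 4I = [[-8, 1, 7], [-14, 1, 13], [-2, 1, 1]].
This matrix has rank 2, so its null space has dimension 3 − 2 = 1.

1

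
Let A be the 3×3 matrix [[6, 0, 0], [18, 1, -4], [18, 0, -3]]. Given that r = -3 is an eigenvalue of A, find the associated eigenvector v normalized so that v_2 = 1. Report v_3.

A + 3I = [[9, 0, 0], [18, 4, -4], [18, 0, 0]].
Solving (A + 3I)v = 0 gives the eigenspace spanned by (0, 1, 1).
With v_2 = 1, v = (0, 1, 1), so v_3 = 1.

1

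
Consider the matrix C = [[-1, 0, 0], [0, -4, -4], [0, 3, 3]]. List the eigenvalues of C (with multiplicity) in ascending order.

Characteristic polynomial: p(λ) = λ^3 + 2λ^2 + λ = λ(λ + 1)^2.
Roots (with multiplicity): -1, -1, 0.

-1, -1, 0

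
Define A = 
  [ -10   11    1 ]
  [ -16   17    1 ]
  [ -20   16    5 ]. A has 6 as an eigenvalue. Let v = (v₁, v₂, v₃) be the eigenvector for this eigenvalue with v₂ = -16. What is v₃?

-16

A − 6I = [[-16, 11, 1], [-16, 11, 1], [-20, 16, -1]].
Solving (A − 6I)v = 0 gives the eigenspace spanned by (-12, -16, -16).
With v₂ = -16, v = (-12, -16, -16), so v₃ = -16.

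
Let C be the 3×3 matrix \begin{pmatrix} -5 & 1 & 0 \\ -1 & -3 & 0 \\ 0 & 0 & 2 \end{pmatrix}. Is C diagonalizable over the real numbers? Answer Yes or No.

No

Characteristic polynomial: p(μ) = μ^3 + 6μ^2 - 32 = (μ - 2)(μ + 4)^2.
μ = -4 has algebraic multiplicity 2; rank(C + 4I) = 2, so geometric multiplicity = 1.
Geometric multiplicity < algebraic multiplicity, so C is not diagonalizable.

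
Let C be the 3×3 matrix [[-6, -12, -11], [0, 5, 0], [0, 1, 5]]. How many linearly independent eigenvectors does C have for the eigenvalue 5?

1

C − 5I = [[-11, -12, -11], [0, 0, 0], [0, 1, 0]].
This matrix has rank 2, so its null space has dimension 3 − 2 = 1.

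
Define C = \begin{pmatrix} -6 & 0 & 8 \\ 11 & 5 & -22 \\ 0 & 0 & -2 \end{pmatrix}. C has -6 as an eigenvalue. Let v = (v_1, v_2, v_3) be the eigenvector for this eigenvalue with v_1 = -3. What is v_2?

C + 6I = [[0, 0, 8], [11, 11, -22], [0, 0, 4]].
Solving (C + 6I)v = 0 gives the eigenspace spanned by (-3, 3, 0).
With v_1 = -3, v = (-3, 3, 0), so v_2 = 3.

3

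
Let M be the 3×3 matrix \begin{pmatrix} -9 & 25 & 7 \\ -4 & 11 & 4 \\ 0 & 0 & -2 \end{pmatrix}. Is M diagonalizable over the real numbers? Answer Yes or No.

Characteristic polynomial: p(μ) = μ^3 - 3μ + 2 = (μ - 1)^2(μ + 2).
μ = 1 has algebraic multiplicity 2; rank(M − 1I) = 2, so geometric multiplicity = 1.
Geometric multiplicity < algebraic multiplicity, so M is not diagonalizable.

No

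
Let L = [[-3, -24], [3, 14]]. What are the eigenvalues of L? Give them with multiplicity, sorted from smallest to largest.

5, 6

Characteristic polynomial: p(λ) = λ^2 - 11λ + 30 = (λ - 6)(λ - 5).
Roots (with multiplicity): 5, 6.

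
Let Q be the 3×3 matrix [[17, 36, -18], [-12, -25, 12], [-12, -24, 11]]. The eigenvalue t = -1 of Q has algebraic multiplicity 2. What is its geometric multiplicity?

Q + 1I = [[18, 36, -18], [-12, -24, 12], [-12, -24, 12]].
This matrix has rank 1, so its null space has dimension 3 − 1 = 2.

2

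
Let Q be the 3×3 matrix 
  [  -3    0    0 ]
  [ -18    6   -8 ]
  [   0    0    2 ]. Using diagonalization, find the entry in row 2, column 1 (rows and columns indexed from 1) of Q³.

Characteristic polynomial: λ^3 - 5λ^2 - 12λ + 36 = (λ - 6)(λ - 2)(λ + 3), so the eigenvalues are -3, 2, 6.
λ=2: eigenvector (0, 2, 1).
λ=6: eigenvector (0, 1, 0).
λ=-3: eigenvector (1, 2, 0).
P = [[0, 0, 1], [2, 1, 2], [1, 0, 0]], D = diag(2, 6, -3), P⁻¹ = [[0, 0, 1], [-2, 1, -2], [1, 0, 0]].
Q³ = P·diag(8, 216, -27)·P⁻¹ = [[-27, 0, 0], [-486, 216, -416], [0, 0, 8]].
The requested entry is -486.

-486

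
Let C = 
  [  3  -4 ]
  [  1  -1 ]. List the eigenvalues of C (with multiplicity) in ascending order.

Characteristic polynomial: p(s) = s^2 - 2s + 1 = (s - 1)^2.
Roots (with multiplicity): 1, 1.

1, 1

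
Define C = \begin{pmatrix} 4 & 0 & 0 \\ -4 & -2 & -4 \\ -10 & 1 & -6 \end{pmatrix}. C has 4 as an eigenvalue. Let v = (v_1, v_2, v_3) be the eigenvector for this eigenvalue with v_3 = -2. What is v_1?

C − 4I = [[0, 0, 0], [-4, -6, -4], [-10, 1, -10]].
Solving (C − 4I)v = 0 gives the eigenspace spanned by (2, 0, -2).
With v_3 = -2, v = (2, 0, -2), so v_1 = 2.

2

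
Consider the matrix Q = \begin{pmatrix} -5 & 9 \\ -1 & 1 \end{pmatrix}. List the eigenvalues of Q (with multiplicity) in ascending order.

Characteristic polynomial: p(μ) = μ^2 + 4μ + 4 = (μ + 2)^2.
Roots (with multiplicity): -2, -2.

-2, -2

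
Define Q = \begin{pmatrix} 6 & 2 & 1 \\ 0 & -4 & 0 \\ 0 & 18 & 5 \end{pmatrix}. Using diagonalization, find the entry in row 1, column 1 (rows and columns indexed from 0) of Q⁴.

256

Characteristic polynomial: μ^3 - 7μ^2 - 14μ + 120 = (μ - 6)(μ - 5)(μ + 4), so the eigenvalues are -4, 5, 6.
μ=6: eigenvector (1, 0, 0).
μ=-4: eigenvector (0, 1, -2).
μ=5: eigenvector (-1, 0, 1).
P = [[1, 0, -1], [0, 1, 0], [0, -2, 1]], D = diag(6, -4, 5), P⁻¹ = [[1, 2, 1], [0, 1, 0], [0, 2, 1]].
Q⁴ = P·diag(1296, 256, 625)·P⁻¹ = [[1296, 1342, 671], [0, 256, 0], [0, 738, 625]].
The requested entry is 256.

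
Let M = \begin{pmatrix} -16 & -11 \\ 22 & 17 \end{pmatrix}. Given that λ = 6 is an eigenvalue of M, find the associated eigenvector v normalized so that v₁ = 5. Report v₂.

M − 6I = [[-22, -11], [22, 11]].
Solving (M − 6I)v = 0 gives the eigenspace spanned by (5, -10).
With v₁ = 5, v = (5, -10), so v₂ = -10.

-10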